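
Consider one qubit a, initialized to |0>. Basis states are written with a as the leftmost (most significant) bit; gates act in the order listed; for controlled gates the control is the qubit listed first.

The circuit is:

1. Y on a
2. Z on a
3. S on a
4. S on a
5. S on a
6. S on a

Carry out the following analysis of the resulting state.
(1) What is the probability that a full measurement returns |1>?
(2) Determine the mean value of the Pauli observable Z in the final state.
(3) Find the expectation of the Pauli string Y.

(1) Outcome |1> occurs with probability 1. Key observation: the block from step 3 through step 6 cancels to the identity and can be dropped.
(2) The expectation value of Z is -1.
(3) In the final state, Y has expectation 0.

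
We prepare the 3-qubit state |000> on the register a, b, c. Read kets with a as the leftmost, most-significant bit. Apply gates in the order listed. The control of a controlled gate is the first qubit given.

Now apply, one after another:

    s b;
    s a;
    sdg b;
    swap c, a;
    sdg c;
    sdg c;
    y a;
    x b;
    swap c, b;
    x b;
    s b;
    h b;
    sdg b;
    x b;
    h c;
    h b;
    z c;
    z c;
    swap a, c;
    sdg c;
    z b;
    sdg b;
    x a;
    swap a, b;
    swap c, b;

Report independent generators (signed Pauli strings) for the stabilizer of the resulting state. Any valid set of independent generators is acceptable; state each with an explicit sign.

The final state is stabilized by the group generated by -XII, -IIX, -IZI; other independent generating sets are equally valid.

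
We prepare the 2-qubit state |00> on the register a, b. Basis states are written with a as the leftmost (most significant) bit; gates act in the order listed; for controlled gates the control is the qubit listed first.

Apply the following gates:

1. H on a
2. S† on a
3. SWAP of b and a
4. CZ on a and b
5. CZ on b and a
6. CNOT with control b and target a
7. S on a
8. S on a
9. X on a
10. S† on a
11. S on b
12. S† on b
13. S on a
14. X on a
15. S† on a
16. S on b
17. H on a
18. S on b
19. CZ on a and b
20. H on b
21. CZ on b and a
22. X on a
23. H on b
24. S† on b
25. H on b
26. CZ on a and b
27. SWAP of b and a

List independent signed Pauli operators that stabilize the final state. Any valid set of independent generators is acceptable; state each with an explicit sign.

One valid set of independent stabilizer generators is -YZ, -ZX (any independent generating set of the same group is equally correct).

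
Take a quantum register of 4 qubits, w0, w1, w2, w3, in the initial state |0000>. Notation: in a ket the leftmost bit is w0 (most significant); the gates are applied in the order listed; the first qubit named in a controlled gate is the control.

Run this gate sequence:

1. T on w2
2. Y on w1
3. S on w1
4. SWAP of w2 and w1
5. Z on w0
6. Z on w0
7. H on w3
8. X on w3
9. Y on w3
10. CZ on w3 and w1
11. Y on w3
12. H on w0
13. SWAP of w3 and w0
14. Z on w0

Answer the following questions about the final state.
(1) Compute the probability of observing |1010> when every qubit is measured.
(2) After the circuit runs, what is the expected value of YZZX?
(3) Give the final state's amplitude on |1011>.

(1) Outcome |1010> occurs with probability 1/4.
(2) In the final state, YZZX has expectation 0.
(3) The amplitude on |1011> is 1/2.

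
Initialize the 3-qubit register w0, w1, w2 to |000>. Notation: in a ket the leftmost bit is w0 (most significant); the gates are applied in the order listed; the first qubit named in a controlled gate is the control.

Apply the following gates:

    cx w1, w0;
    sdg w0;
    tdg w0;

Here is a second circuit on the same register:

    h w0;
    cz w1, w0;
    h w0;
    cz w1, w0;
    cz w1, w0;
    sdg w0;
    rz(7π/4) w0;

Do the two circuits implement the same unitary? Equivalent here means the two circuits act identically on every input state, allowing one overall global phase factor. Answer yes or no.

Yes, they are equivalent — the unitaries differ by at most a global phase.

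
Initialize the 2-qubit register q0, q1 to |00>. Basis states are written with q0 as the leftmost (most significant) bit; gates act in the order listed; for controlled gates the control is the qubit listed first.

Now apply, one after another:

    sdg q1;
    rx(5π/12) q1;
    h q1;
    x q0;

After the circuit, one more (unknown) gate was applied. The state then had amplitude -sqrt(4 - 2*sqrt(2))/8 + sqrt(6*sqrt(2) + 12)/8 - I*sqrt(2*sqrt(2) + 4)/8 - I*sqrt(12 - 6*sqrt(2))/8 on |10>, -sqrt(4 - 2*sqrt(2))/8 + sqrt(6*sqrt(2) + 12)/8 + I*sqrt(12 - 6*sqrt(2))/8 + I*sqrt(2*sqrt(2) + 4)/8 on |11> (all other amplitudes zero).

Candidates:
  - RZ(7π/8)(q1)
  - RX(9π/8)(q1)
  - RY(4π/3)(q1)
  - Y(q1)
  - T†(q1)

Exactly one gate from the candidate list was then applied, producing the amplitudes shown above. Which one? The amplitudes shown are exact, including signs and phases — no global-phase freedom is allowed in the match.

The unique candidate consistent with the amplitudes is Y(q1).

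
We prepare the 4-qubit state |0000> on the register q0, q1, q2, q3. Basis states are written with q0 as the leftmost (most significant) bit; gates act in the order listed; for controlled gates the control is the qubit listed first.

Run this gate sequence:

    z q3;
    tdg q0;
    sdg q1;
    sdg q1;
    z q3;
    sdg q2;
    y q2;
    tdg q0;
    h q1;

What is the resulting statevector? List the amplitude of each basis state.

The final amplitudes are sqrt(2)*I/2 on |0010>, sqrt(2)*I/2 on |0110>, and 0 on every other basis state.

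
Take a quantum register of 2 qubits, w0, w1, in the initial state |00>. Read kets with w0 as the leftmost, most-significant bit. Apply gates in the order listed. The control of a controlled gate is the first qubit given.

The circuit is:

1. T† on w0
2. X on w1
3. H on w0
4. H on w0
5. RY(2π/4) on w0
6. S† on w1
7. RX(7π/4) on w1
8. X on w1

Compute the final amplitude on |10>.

|10> carries amplitude I*sqrt(2*sqrt(2) + 4)/4 in the final state.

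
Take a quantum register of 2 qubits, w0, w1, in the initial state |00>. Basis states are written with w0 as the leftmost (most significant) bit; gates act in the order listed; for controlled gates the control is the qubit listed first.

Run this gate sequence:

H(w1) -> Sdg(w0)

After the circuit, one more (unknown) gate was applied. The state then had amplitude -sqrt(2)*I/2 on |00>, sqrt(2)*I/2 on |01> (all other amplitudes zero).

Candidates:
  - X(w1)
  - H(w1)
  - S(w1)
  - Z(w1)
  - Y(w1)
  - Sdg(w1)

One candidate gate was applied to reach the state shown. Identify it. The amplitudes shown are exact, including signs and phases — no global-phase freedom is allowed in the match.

The unique candidate consistent with the amplitudes is Y(w1).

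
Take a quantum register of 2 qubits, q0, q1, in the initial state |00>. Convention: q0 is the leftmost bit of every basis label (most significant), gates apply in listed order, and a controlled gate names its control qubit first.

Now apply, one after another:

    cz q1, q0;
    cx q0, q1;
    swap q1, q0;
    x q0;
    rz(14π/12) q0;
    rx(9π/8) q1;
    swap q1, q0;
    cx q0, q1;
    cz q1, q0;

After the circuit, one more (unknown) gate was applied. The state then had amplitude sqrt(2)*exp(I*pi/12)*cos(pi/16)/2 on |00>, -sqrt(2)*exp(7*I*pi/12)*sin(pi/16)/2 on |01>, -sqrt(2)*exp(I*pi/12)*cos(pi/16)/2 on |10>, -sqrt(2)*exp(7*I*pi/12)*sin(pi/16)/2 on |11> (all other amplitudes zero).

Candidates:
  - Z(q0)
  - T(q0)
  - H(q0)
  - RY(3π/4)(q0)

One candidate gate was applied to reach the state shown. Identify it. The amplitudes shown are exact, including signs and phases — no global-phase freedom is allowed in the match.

It was H(q0) that produced the state shown.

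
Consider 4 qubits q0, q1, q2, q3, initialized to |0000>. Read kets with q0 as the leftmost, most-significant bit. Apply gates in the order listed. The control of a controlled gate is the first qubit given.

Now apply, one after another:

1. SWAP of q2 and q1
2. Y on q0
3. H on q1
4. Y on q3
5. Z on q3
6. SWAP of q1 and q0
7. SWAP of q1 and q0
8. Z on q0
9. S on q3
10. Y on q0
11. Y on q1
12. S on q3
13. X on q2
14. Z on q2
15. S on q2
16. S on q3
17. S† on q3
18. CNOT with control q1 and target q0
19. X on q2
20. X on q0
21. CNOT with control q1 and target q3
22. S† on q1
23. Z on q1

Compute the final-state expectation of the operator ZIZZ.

The observable ZIZZ averages to 1.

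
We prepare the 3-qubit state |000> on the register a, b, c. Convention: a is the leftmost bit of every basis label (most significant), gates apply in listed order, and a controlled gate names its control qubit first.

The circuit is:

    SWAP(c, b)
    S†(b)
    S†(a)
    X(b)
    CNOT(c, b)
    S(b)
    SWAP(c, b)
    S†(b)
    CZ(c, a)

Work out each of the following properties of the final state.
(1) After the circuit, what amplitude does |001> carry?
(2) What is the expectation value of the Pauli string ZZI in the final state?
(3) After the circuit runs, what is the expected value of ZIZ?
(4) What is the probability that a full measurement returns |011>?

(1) |001> carries amplitude I in the final state.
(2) The expectation value of ZZI is 1.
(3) In the final state, ZIZ has expectation -1.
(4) The probability of measuring |011> is 0.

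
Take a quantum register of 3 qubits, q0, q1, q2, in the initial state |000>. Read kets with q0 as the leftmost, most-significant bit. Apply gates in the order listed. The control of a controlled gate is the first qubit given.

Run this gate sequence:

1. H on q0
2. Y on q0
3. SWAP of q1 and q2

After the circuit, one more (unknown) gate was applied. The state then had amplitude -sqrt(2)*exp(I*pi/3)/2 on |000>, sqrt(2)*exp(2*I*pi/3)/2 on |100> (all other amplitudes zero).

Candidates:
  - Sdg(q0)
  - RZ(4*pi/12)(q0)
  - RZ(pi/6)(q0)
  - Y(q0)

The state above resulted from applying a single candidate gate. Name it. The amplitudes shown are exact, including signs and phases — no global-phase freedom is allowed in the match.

The unique candidate consistent with the amplitudes is RZ(4*pi/12)(q0).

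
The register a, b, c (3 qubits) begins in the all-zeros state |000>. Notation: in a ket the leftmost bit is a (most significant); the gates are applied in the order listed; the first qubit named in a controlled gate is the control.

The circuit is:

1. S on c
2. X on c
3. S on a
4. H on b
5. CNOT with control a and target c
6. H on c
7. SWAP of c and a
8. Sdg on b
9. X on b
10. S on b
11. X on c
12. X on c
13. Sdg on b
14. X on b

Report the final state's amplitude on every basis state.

The final amplitudes are 1/2 on |000>, 0 on |001>, -I/2 on |010>, 0 on |011>, -1/2 on |100>, 0 on |101>, I/2 on |110>, 0 on |111>. Key observation: the block from step 9 through step 14 cancels to the identity and can be dropped.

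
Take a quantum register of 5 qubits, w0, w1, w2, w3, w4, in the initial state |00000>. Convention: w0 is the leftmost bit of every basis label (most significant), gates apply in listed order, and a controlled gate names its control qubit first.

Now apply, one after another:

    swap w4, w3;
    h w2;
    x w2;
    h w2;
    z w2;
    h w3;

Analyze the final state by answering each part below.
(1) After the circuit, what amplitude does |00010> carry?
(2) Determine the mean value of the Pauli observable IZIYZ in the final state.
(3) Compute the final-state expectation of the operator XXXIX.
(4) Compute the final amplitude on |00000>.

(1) |00010> carries amplitude sqrt(2)/2 in the final state. Key observation: gates 2-5 undo each other exactly, leaving only the rest of the circuit to track.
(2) The expectation value of IZIYZ is 0.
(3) The expectation value of XXXIX is 0.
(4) |00000> carries amplitude sqrt(2)/2 in the final state.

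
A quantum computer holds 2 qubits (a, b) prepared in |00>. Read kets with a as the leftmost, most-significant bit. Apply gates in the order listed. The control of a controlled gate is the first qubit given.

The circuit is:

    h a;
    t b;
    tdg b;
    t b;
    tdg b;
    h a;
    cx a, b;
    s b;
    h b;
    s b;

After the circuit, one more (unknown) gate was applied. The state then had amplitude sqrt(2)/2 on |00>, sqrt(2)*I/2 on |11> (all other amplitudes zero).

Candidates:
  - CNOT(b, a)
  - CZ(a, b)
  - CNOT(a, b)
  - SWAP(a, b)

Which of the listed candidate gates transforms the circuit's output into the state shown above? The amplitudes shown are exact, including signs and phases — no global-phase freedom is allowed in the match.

It was CNOT(b, a) that produced the state shown. Key observation: gates 1-6 undo each other exactly, leaving only the rest of the circuit to track.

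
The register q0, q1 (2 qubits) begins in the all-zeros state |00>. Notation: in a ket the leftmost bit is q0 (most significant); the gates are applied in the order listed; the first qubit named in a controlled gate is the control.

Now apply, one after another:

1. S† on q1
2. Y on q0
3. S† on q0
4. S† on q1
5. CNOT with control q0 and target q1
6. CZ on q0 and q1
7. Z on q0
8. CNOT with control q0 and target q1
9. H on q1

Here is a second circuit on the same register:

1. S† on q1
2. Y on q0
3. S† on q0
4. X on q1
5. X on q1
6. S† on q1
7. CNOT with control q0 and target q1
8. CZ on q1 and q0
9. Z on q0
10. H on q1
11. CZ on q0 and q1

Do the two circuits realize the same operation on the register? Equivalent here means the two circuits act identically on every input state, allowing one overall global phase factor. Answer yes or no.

Yes — the two circuits implement the same unitary up to a global phase.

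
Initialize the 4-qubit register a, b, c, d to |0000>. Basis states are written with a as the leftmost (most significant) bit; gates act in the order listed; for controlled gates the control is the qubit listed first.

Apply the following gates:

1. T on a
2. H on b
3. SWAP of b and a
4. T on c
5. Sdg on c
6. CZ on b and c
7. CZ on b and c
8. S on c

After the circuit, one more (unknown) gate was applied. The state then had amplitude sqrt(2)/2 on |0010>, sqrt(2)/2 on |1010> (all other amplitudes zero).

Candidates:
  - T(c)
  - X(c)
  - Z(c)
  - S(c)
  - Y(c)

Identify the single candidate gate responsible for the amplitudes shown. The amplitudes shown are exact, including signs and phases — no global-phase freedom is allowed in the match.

The applied gate was X(c). Key observation: steps 5-8 multiply out to the identity, so the circuit reduces to the remaining gates.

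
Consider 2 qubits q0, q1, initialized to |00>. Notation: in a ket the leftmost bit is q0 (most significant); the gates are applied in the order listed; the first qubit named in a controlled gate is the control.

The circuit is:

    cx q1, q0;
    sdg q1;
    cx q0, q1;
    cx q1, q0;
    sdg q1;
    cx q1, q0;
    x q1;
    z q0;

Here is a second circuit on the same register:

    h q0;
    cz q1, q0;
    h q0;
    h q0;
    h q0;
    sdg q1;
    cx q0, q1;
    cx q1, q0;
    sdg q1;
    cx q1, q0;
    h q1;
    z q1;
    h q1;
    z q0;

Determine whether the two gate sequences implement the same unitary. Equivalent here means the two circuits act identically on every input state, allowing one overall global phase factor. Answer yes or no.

Yes: on every input state the two circuits agree up to one overall phase factor.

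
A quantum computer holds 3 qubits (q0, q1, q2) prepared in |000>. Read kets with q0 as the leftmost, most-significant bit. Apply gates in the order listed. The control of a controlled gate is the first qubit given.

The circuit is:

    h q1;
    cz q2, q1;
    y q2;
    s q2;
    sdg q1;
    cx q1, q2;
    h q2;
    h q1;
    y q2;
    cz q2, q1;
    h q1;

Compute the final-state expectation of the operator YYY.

In the final state, YYY has expectation 0.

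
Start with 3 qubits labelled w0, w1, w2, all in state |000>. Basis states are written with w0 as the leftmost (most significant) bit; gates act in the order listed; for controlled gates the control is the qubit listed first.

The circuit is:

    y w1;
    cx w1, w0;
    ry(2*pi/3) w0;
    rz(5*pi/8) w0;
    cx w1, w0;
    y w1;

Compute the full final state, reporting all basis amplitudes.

After the circuit, the state carries amplitude exp(5*I*pi/16)/2 on |000>, sqrt(3)*exp(11*I*pi/16)/2 on |100>, and 0 on every other basis state.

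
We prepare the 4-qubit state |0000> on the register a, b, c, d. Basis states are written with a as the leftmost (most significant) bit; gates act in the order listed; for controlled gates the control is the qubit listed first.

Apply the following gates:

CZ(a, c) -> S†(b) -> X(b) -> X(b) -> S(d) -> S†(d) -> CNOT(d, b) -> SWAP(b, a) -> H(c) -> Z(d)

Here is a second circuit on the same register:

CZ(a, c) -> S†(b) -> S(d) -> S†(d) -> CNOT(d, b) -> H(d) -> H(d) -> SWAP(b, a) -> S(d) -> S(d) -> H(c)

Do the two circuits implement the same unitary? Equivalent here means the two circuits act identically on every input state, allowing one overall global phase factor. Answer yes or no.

Yes — the two circuits implement the same unitary up to a global phase.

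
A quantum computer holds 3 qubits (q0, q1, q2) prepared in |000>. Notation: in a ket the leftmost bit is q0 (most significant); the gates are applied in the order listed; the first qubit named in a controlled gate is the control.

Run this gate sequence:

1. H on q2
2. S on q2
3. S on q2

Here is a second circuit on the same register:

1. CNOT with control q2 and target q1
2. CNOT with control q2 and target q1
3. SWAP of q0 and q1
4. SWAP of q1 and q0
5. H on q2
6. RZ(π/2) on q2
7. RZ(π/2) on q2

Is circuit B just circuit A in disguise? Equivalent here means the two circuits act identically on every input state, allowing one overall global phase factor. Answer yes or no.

Yes: on every input state the two circuits agree up to one overall phase factor.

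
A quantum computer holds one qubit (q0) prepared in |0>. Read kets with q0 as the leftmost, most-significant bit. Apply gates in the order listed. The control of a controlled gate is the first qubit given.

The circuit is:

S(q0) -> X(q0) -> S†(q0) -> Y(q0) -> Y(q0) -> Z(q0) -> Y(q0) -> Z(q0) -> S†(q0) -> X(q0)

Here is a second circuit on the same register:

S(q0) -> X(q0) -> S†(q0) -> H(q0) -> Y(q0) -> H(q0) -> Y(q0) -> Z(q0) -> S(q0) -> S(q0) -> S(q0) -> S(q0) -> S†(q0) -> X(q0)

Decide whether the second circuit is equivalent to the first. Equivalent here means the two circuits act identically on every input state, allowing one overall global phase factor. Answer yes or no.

No: there is an input state on which the two circuits produce genuinely different outputs (not merely differing by a phase).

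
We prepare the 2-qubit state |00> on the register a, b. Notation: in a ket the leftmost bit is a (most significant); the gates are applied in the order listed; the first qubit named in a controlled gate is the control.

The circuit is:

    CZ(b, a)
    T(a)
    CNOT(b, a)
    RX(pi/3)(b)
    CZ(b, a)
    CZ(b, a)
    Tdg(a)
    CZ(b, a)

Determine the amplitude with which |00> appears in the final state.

The final state's coefficient on |00> equals sqrt(3)/2.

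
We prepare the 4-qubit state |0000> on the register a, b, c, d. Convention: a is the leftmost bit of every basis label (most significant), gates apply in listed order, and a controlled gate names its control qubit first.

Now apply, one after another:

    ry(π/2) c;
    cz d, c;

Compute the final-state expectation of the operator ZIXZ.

In the final state, ZIXZ has expectation 1.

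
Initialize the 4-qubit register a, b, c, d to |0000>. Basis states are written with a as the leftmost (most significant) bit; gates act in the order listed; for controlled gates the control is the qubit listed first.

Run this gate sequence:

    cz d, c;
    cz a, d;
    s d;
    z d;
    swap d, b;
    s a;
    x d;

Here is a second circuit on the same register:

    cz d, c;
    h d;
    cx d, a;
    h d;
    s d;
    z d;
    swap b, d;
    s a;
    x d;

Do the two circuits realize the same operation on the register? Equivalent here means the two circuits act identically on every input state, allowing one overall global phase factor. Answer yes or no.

No: there is an input state on which the two circuits produce genuinely different outputs (not merely differing by a phase).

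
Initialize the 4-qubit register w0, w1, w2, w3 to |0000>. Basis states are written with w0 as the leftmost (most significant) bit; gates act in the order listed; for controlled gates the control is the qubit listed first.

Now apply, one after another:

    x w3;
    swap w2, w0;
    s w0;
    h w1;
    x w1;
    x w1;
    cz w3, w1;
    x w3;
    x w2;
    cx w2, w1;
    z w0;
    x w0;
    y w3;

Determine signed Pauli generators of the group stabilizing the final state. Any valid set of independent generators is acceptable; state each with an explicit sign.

The stabilizer group can be generated by -IXII, -ZIII, -IIZI, -IIIZ, among other valid generating sets. Key observation: gates 5-6 undo each other exactly, leaving only the rest of the circuit to track.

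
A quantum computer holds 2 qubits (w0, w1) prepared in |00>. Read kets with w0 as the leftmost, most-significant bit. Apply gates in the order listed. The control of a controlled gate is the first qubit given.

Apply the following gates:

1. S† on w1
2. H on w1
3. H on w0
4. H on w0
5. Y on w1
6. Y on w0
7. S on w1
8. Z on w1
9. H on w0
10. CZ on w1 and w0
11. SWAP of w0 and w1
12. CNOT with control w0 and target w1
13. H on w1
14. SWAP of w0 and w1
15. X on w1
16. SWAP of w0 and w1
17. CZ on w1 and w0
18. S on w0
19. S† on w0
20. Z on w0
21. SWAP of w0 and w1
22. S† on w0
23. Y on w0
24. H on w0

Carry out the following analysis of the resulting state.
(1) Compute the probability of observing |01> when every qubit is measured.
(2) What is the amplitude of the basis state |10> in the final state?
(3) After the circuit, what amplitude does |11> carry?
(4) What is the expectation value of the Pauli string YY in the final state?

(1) Outcome |01> occurs with probability 1/4.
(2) The final state's coefficient on |10> equals 1/2.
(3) The amplitude on |11> is -1/2.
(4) The expectation value of YY is -1.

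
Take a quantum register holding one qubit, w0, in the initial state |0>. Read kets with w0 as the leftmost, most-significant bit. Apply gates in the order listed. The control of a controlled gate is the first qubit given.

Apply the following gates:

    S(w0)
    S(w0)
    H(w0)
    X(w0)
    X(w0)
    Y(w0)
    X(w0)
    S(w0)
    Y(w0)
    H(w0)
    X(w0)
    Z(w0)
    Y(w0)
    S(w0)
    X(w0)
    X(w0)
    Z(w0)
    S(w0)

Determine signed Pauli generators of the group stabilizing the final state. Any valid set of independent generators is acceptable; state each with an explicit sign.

One valid set of independent stabilizer generators is +Y (any independent generating set of the same group is equally correct).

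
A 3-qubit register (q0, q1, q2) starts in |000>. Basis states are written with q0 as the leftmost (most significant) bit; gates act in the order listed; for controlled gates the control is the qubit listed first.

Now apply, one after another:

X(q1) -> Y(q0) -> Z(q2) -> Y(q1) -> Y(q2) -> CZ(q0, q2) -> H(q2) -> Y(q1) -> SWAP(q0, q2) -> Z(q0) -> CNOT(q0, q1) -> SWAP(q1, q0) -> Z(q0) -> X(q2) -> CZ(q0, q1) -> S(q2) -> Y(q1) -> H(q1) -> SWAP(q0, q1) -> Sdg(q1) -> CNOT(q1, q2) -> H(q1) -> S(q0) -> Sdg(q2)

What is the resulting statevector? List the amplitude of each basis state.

After the circuit, the state carries amplitude -sqrt(2)*I/4 on |000>, sqrt(2)*I/4 on |001>, -sqrt(2)*I/4 on |010>, -sqrt(2)*I/4 on |011>, sqrt(2)/4 on |100>, sqrt(2)/4 on |101>, sqrt(2)/4 on |110>, -sqrt(2)/4 on |111>.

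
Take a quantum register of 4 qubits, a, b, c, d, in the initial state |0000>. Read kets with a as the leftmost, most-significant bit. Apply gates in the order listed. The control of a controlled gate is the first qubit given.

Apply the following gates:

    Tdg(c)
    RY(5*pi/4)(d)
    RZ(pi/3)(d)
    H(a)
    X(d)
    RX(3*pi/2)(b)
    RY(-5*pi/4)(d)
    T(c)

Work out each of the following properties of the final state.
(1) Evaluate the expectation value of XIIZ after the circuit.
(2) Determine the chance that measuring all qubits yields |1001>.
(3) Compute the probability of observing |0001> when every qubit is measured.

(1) In the final state, XIIZ has expectation -1/4.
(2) A full measurement returns |1001> with probability 5/32.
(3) Outcome |0001> occurs with probability 5/32.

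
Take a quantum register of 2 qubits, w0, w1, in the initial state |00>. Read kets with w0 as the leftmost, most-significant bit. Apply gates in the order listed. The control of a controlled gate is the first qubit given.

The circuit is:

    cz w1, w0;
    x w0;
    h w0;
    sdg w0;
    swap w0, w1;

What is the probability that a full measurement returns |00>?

The probability of measuring |00> is 1/2.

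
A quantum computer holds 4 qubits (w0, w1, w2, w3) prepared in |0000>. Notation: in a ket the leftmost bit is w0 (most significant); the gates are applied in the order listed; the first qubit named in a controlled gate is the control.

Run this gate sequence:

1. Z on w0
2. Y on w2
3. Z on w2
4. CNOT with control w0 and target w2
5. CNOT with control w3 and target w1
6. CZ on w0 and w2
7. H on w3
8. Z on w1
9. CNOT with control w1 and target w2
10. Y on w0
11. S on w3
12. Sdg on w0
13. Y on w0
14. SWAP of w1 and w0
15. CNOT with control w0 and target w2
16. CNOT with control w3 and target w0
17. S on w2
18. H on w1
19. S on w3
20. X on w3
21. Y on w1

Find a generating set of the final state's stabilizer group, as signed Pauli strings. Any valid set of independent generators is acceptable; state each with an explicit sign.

One valid set of independent stabilizer generators is -XIIX, -IXII, -ZIIZ, -IIZI (any independent generating set of the same group is equally correct).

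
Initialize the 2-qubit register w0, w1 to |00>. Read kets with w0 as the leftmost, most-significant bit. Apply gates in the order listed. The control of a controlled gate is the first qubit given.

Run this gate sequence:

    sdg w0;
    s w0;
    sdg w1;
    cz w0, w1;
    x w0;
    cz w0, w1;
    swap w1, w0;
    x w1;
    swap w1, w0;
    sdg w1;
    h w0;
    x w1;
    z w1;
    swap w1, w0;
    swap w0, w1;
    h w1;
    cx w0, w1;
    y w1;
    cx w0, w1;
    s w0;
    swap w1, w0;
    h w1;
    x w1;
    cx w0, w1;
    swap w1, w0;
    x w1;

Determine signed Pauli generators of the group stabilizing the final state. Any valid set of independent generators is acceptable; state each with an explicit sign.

The stabilizer group can be generated by +YZ, +ZY, among other valid generating sets.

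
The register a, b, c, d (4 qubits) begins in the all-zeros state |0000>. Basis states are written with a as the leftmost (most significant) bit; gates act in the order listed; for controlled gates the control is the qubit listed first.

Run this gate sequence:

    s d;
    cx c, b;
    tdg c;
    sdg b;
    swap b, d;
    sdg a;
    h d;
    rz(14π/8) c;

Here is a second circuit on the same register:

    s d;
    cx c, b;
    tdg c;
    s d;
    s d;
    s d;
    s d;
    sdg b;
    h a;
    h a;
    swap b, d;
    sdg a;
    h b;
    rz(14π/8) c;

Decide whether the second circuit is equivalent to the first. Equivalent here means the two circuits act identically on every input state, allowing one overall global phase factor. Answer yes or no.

No, they are not equivalent — no single phase factor reconciles the two unitaries.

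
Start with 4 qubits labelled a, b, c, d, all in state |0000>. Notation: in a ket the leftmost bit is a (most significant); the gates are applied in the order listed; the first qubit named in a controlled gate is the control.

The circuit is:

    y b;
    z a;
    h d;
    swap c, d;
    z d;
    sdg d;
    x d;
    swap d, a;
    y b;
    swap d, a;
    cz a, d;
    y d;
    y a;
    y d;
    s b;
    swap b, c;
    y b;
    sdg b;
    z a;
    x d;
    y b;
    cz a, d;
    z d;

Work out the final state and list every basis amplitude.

After the circuit, the state carries amplitude -sqrt(2)/2 on |1000>, -sqrt(2)*I/2 on |1100>, and 0 on every other basis state.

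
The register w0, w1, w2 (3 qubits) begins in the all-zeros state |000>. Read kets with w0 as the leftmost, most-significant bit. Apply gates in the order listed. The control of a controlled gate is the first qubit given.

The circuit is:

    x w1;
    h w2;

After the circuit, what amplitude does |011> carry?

The amplitude on |011> is sqrt(2)/2.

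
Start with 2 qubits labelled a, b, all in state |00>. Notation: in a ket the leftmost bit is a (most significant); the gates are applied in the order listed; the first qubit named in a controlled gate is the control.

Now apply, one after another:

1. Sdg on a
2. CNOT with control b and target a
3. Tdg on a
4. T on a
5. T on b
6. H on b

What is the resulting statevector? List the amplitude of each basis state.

After the circuit, the state carries amplitude sqrt(2)/2 on |00>, sqrt(2)/2 on |01>, 0 on |10>, 0 on |11>.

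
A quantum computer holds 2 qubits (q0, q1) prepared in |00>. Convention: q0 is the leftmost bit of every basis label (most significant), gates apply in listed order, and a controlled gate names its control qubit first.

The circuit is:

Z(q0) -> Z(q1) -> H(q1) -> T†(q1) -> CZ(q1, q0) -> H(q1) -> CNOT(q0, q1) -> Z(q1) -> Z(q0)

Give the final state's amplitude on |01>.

The final state's coefficient on |01> equals -1/2 - exp(3*I*pi/4)/2.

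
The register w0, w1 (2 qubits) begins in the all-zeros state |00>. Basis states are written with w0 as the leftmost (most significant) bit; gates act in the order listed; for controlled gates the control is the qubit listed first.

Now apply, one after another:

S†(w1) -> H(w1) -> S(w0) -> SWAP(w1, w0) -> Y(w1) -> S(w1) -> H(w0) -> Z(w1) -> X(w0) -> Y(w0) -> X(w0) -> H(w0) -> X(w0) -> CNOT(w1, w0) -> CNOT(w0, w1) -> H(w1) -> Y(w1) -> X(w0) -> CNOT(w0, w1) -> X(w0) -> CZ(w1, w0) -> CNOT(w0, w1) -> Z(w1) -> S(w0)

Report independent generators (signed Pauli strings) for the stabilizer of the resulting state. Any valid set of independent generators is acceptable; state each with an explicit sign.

The stabilizer group can be generated by +YI, -IX, among other valid generating sets.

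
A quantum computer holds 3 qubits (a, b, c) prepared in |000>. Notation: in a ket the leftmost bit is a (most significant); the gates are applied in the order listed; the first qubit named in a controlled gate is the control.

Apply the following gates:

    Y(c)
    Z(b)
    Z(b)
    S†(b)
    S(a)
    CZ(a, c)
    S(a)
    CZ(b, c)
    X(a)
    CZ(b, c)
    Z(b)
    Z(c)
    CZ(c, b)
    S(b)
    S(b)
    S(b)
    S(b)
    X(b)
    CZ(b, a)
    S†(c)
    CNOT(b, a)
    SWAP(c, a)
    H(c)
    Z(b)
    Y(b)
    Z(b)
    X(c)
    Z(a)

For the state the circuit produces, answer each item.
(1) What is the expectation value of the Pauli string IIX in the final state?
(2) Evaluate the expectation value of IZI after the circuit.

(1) The observable IIX averages to 1. Key observation: gates 14-17 undo each other exactly, leaving only the rest of the circuit to track.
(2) In the final state, IZI has expectation 1.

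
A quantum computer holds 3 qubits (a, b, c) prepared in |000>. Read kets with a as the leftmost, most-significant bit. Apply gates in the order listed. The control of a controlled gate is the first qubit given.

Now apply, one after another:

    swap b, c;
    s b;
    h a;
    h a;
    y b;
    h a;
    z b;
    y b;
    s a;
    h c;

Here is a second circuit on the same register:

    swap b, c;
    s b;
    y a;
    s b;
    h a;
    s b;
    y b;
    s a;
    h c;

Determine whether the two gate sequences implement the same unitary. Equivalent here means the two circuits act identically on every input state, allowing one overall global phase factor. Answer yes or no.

No: there is an input state on which the two circuits produce genuinely different outputs (not merely differing by a phase).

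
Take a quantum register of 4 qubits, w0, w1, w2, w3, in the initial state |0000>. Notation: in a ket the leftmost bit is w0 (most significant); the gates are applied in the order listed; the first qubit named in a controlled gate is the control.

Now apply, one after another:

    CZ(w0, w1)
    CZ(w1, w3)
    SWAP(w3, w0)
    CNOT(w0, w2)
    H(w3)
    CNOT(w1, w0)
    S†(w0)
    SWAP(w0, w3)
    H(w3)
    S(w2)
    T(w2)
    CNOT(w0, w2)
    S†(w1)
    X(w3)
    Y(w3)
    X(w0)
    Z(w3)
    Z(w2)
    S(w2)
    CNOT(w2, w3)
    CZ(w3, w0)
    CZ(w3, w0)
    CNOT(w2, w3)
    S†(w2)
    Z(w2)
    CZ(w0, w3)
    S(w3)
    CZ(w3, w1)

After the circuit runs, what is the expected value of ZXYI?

In the final state, ZXYI has expectation 0. Key observation: the block from step 18 through step 25 cancels to the identity and can be dropped.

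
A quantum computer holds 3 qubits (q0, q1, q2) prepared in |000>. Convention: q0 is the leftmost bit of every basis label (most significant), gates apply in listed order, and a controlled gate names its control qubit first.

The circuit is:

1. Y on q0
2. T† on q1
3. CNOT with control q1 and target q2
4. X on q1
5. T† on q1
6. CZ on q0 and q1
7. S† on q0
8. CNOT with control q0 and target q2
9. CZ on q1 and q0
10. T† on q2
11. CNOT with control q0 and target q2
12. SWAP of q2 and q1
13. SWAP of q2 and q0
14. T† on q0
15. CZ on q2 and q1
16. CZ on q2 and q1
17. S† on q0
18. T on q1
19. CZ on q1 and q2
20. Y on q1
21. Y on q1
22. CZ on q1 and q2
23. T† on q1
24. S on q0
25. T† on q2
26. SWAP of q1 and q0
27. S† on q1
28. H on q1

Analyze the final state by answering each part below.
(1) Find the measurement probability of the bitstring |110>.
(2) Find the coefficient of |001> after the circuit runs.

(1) The probability of measuring |110> is 0. Key observation: steps 17-24 multiply out to the identity, so the circuit reduces to the remaining gates.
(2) The amplitude on |001> is sqrt(2)*I/2.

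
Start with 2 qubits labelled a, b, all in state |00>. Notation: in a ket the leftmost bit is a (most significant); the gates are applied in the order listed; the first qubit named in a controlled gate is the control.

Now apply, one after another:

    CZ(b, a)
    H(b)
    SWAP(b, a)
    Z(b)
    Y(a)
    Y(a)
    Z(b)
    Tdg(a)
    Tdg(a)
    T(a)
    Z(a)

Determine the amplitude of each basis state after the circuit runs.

The final amplitudes are sqrt(2)/2 on |00>, 0 on |01>, sqrt(2)*exp(3*I*pi/4)/2 on |10>, 0 on |11>.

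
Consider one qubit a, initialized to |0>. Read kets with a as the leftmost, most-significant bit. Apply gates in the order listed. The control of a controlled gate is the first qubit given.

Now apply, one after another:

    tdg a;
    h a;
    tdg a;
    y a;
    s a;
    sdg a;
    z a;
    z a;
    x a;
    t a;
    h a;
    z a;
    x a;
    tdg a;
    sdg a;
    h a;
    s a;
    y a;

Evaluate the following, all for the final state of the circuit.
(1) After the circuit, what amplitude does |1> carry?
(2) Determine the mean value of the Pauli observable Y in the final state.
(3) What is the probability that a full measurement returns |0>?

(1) The amplitude on |1> is sqrt(2)/2.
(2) The observable Y averages to 1.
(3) The probability of measuring |0> is 1/2.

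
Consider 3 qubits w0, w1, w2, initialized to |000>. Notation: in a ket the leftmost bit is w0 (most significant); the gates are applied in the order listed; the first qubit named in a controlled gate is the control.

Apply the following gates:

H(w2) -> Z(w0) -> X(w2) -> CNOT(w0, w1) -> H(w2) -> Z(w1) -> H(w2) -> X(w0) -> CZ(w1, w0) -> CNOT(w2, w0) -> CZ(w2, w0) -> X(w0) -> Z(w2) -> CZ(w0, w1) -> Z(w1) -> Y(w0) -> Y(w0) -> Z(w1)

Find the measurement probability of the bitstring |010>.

The probability of measuring |010> is 0. Key observation: the block from step 15 through step 18 cancels to the identity and can be dropped.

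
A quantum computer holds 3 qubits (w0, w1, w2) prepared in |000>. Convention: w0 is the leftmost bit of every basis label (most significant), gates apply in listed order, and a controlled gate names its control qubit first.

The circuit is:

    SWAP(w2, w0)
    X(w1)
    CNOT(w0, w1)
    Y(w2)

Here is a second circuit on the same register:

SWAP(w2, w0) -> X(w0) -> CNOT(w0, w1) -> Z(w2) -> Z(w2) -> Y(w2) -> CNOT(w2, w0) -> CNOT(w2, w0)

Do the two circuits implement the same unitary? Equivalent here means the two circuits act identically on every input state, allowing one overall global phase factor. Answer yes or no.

No: there is an input state on which the two circuits produce genuinely different outputs (not merely differing by a phase).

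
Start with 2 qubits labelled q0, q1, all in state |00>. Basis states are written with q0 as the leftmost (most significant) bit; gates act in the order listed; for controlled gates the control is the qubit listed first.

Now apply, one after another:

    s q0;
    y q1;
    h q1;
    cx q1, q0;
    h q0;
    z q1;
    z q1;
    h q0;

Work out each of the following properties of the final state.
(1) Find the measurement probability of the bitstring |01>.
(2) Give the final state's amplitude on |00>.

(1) Outcome |01> occurs with probability 0. Key observation: the block from step 5 through step 8 cancels to the identity and can be dropped.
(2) The final state's coefficient on |00> equals sqrt(2)*I/2.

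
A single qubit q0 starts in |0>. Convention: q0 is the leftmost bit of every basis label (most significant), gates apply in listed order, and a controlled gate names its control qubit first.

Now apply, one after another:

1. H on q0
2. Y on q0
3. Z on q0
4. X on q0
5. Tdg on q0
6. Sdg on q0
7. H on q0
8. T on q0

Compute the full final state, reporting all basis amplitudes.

After the circuit, the state carries amplitude -I/2 + exp(3*I*pi/4)/2 on |0>, 1/2 - exp(3*I*pi/4)/2 on |1>.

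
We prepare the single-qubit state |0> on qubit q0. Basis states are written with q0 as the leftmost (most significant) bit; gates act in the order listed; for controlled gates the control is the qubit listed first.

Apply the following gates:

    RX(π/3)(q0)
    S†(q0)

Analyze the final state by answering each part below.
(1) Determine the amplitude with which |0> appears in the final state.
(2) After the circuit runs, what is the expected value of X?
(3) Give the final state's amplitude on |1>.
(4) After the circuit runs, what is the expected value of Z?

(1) |0> carries amplitude sqrt(3)/2 in the final state.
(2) The expectation value of X is -sqrt(3)/2.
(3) The amplitude on |1> is -1/2.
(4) The expectation value of Z is 1/2.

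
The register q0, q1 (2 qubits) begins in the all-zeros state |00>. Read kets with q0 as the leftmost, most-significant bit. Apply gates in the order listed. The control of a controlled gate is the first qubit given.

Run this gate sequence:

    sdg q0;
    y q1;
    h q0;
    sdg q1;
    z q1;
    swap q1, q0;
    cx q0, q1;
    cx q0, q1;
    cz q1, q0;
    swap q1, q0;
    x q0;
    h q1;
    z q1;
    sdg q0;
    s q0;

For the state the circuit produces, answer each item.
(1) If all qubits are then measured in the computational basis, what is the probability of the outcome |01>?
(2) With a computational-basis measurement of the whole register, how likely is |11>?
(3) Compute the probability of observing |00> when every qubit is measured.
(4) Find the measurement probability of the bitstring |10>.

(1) The probability of measuring |01> is 1/4.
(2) Outcome |11> occurs with probability 1/4.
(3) A full measurement returns |00> with probability 1/4.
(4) A full measurement returns |10> with probability 1/4.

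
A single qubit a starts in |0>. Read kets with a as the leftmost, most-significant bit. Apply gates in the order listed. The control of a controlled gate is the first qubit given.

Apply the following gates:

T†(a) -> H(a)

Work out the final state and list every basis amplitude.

The resulting statevector has amplitude sqrt(2)/2 on |0>, sqrt(2)/2 on |1>.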